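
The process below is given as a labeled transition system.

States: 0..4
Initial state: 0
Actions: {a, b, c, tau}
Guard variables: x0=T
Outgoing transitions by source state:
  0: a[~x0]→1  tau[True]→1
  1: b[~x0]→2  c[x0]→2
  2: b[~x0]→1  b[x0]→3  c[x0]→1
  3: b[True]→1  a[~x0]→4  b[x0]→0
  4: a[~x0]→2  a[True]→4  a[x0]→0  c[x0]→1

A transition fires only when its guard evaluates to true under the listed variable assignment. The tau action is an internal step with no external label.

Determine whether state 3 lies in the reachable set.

After dropping false guards: 9 live edges.
depth 0: {0}
depth 1: {1}  total {0,1}
depth 2: {2}  total {0,1,2}
depth 3: {3}  total {0,1,2,3}
Reach set: {0,1,2,3}
trace reaching 3: tau·c·b

Answer: REACHABLE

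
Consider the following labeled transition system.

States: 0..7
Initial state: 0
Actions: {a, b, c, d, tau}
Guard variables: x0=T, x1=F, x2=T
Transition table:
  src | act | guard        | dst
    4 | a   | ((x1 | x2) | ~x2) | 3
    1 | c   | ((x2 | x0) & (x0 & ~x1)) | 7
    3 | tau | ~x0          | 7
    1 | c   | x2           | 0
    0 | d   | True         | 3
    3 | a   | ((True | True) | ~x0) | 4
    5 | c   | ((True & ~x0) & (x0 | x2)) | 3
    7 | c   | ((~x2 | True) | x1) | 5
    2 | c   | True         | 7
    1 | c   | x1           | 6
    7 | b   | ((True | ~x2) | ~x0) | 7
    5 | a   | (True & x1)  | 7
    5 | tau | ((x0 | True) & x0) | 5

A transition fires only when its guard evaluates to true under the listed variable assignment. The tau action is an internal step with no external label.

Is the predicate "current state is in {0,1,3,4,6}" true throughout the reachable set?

Safe = {0,1,3,4,6}
Reachable = {0,3,4}
  0: safe
  3: safe
  4: safe

Answer: INVARIANT HOLDS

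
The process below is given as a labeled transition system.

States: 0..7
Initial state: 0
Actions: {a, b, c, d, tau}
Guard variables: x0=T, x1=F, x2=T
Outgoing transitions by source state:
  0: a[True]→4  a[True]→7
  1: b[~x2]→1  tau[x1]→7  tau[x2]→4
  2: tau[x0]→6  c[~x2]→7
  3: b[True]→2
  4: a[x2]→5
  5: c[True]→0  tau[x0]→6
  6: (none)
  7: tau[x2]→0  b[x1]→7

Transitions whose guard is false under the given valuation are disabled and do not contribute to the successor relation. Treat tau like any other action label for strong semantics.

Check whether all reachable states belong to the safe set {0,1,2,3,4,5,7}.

Allowed set {0,1,2,3,4,5,7}
Reachable = {0,4,5,6,7}
  0: ok
  4: ok
  5: ok
  6: VIOLATES
  7: ok
reach 6 via a·a·tau — violates

Answer: INVARIANT VIOLATED at state 6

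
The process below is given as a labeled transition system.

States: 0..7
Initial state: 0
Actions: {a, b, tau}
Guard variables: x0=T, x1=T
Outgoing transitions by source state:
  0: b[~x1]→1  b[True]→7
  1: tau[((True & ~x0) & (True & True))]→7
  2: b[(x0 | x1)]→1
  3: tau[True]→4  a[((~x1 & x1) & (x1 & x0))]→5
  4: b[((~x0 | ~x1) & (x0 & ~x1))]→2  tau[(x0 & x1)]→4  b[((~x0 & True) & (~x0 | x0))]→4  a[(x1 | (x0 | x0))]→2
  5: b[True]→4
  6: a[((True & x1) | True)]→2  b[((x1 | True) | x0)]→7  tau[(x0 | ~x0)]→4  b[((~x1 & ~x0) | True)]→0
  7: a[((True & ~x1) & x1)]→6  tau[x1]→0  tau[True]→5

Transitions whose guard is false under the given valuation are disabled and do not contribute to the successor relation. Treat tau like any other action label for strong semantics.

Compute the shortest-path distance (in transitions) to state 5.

Answer: 2

Working:
Breadth-first toward 5:
  L0 = {0}
  L1 = {7}
  L2 = {5}
first hit 5 at d=2 via b·tau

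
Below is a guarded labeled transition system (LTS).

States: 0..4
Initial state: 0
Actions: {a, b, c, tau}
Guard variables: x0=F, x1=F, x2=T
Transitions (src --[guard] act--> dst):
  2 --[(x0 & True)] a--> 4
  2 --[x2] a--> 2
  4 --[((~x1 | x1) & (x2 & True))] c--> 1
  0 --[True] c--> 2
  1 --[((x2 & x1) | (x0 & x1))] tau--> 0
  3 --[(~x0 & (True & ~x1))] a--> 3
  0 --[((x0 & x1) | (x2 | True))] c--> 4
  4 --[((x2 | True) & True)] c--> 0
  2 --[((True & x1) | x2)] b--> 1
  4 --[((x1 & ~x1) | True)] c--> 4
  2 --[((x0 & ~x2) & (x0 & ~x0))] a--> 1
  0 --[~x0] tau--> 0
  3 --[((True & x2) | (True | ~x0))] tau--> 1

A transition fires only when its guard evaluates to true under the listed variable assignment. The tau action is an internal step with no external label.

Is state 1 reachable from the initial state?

Guard filter leaves 10 enabled edge(s).
L0 = {0}
L1 = {2,4}  now seen {0,2,4}
L2 = {1}  now seen {0,1,2,4}
R = {0,1,2,4}
witness 1: c·b

Answer: REACHABLE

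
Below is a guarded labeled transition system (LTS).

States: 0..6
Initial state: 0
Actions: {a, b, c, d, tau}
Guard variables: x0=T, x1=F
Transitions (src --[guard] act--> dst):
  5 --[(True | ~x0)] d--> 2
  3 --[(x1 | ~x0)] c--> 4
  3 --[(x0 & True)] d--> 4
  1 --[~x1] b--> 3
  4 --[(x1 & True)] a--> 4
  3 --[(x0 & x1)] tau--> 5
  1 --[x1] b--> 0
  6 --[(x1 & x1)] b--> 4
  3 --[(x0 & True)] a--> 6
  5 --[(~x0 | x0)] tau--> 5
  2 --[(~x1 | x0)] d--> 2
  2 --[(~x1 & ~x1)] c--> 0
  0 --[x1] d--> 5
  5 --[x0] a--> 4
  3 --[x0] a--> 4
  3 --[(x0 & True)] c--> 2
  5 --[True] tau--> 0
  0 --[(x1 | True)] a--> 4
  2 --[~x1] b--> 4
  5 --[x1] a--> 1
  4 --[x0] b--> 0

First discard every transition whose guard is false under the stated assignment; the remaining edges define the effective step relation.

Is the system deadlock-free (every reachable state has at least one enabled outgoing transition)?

Answer: DEADLOCK-FREE

Trace:
Reach set: {0,4}
  0: a→4  [1 exit(s)]
  4: b→0  [1 exit(s)]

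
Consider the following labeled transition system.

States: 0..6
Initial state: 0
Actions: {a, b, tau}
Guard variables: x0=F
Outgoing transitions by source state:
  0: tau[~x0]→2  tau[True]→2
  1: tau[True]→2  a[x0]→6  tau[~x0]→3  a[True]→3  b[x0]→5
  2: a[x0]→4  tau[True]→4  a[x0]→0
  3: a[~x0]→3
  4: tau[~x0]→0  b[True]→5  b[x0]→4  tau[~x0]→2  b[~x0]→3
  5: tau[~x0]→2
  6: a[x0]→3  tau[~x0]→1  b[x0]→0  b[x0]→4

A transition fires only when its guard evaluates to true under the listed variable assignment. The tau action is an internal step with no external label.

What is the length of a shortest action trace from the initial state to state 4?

Layered search for 4:
  L0 = {0}
  L1 = {2}
  L2 = {4}
first hit 4 at d=2 via tau·tau

Answer: 2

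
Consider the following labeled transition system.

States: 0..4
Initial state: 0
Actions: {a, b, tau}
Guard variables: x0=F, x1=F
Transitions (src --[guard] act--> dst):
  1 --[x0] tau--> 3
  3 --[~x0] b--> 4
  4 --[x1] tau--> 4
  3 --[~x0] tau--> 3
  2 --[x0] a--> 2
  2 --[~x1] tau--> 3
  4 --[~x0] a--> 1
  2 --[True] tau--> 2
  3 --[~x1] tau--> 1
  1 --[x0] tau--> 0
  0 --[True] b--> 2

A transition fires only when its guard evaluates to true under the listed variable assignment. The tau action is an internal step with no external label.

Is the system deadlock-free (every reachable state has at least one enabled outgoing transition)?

Answer: DEADLOCK at state 1

Trace:
Reach set: {0,1,2,3,4}
  0: b→2  [1 out]
  1: ∅  [STUCK]
  2: tau→2  tau→3  [2 out]
  3: b→4  tau→1  tau→3  [3 out]
  4: a→1  [1 out]
witness 1: b·tau·tau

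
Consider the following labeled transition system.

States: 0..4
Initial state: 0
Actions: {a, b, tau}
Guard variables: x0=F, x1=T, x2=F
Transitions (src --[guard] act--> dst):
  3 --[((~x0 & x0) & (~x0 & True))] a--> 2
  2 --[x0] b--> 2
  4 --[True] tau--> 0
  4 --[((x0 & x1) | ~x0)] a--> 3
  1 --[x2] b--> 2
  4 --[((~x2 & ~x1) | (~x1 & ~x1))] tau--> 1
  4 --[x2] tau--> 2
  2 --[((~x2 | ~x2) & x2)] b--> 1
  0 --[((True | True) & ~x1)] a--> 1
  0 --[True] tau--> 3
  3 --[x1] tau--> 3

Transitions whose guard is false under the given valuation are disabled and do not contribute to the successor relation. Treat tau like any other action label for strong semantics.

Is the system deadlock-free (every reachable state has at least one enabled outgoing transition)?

Answer: DEADLOCK-FREE

Working:
Reachable = {0,3}
  0: tau→3  [deg 1]
  3: tau→3  [deg 1]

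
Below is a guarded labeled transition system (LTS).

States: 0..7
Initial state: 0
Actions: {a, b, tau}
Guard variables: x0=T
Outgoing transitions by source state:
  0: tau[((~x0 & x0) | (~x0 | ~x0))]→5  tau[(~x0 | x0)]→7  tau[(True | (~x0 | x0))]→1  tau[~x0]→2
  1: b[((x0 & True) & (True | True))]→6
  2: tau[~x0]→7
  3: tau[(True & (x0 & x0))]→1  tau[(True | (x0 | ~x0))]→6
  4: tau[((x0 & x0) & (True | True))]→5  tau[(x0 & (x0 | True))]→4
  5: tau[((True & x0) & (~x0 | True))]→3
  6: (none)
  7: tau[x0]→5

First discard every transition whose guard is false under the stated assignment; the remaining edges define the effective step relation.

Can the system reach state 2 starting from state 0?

Guard filter leaves 9 enabled edge(s).
Layer 0: {0}
Layer 1: {1,7}  total {0,1,7}
Layer 2: {5,6}  total {0,1,5,6,7}
Layer 3: {3}  total {0,1,3,5,6,7}
R = {0,1,3,5,6,7}

Answer: UNREACHABLE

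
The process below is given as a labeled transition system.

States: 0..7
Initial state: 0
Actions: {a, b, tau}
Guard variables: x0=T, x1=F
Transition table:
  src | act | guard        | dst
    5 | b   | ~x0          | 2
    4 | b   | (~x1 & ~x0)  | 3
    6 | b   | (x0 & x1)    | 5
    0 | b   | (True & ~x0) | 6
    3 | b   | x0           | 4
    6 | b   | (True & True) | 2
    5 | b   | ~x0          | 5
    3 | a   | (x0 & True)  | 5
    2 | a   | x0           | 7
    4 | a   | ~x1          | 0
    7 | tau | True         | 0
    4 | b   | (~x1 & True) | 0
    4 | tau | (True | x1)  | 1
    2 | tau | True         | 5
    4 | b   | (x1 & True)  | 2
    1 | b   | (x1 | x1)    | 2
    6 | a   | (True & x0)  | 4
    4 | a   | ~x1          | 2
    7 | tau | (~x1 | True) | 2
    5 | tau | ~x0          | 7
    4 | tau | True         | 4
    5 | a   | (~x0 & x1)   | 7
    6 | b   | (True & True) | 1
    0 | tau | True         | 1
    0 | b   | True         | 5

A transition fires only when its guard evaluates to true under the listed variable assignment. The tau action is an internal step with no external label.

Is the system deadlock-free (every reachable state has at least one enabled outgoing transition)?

Answer: DEADLOCK at state 1

Trace:
Reach set: {0,1,5}
  0: b→5  tau→1  [deg 2]
  1: ∅  [no exit]
  5: ∅  [no exit]
Path to 1: tau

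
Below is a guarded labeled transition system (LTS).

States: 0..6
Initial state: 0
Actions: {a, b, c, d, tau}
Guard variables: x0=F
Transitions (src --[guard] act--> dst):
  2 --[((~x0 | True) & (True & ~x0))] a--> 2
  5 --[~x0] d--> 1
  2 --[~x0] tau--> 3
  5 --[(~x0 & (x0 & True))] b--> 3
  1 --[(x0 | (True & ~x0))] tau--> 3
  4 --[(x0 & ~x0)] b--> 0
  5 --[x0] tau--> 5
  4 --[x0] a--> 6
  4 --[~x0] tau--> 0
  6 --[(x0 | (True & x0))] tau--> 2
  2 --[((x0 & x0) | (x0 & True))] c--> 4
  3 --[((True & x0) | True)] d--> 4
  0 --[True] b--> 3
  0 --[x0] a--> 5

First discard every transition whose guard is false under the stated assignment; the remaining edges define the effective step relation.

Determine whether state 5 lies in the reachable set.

Answer: UNREACHABLE

Trace:
Guard filter leaves 7 enabled edge(s).
L0 = {0}
L1 = {3}  cumulative {0,3}
L2 = {4}  cumulative {0,3,4}
R = {0,3,4}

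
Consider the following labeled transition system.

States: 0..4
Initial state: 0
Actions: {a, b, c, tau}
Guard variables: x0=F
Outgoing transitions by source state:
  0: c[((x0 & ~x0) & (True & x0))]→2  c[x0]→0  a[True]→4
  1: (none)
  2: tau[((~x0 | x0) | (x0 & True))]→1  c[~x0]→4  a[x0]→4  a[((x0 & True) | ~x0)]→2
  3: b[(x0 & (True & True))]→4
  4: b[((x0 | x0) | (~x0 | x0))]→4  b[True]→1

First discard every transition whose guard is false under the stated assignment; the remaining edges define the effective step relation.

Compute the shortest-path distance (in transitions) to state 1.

Layered search for 1:
  depth 0: {0}
  depth 1: {4}
  depth 2: {1}
depth(1)=2, e.g. a·b

Answer: 2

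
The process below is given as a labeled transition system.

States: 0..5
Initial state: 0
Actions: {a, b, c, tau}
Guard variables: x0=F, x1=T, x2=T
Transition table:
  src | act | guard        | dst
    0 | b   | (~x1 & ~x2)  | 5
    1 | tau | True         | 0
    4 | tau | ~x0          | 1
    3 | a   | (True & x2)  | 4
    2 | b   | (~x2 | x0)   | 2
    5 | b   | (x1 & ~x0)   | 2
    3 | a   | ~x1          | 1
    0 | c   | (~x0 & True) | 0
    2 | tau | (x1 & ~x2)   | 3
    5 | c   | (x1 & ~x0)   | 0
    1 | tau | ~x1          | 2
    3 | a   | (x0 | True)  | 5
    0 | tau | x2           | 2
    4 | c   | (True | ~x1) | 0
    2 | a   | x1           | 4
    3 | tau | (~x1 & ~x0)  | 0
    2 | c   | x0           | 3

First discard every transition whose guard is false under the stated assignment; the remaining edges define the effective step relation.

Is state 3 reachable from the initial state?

Guard filter leaves 10 enabled edge(s).
L0 = {0}
L1 = {2}  total {0,2}
L2 = {4}  total {0,2,4}
L3 = {1}  total {0,1,2,4}
Reach set: {0,1,2,4}

Answer: UNREACHABLE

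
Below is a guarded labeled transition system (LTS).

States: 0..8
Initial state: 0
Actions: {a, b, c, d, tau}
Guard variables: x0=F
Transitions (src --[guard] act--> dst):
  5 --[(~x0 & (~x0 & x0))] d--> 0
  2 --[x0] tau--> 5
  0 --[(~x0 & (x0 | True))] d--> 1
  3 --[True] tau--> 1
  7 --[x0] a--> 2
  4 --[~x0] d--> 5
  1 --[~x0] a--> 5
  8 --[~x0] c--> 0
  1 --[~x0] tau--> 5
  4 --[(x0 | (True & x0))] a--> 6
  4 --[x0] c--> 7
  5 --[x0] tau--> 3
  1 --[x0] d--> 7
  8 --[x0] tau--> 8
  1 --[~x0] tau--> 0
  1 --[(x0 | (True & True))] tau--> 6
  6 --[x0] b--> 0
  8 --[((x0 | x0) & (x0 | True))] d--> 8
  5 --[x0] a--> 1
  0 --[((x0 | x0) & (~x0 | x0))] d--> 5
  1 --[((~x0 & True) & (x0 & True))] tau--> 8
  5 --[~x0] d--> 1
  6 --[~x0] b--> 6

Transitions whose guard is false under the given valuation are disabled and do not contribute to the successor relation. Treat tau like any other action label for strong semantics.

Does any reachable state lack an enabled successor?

Reach set: {0,1,5,6}
  0: d→1  [1 exit(s)]
  1: a→5  tau→0  tau→5  tau→6  [4 exit(s)]
  5: d→1  [1 exit(s)]
  6: b→6  [1 exit(s)]

Answer: DEADLOCK-FREE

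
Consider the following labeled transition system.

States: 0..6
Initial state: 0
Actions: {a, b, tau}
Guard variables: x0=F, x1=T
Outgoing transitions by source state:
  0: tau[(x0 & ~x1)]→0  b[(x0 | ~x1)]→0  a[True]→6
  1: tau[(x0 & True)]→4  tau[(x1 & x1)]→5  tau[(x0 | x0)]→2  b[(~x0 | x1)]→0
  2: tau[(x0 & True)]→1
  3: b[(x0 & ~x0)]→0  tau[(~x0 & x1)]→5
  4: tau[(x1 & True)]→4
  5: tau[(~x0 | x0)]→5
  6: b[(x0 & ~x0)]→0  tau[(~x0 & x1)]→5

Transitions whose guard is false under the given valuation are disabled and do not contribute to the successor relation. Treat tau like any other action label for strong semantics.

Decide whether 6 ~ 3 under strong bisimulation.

Answer: BISIMILAR

Working:
Refine partition for ~:
  π0 = {{0,1,2,3,4,5,6}}
  π1 = {{0},{1},{2},{3,4,5,6}}
stable after 2 split(s): 4 block(s)
6∈{3,4,5,6}, 3∈{3,4,5,6}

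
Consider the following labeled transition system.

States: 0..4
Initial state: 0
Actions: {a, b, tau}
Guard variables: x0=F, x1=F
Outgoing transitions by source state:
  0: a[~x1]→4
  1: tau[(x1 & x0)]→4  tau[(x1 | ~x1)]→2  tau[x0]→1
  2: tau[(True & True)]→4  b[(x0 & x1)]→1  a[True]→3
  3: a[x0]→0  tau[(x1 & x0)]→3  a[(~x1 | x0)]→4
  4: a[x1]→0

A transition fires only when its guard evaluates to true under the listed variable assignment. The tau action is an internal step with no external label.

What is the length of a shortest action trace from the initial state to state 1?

Layered search for 1:
  Layer 0: {0}
  Layer 1: {4}
1 never appears.

Answer: UNREACHABLE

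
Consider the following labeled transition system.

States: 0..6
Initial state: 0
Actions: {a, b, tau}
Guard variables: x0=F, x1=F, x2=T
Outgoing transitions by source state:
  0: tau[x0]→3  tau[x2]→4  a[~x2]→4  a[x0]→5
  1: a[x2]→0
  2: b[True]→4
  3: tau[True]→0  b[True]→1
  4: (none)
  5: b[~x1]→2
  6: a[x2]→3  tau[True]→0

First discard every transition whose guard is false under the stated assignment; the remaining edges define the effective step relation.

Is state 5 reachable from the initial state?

Guard filter leaves 8 enabled edge(s).
L0 = {0}
L1 = {4}  cumulative {0,4}
R = {0,4}

Answer: UNREACHABLE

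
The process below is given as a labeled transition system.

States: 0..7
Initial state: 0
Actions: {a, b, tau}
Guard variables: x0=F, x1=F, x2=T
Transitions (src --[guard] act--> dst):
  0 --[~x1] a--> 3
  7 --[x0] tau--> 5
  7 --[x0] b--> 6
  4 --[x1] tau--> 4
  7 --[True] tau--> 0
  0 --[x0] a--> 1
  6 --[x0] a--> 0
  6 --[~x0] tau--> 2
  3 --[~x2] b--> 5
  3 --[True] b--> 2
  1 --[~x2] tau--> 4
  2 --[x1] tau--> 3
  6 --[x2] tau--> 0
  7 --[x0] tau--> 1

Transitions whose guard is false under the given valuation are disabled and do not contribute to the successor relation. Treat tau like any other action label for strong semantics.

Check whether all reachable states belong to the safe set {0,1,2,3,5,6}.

Inv-set: {0,1,2,3,5,6}
R = {0,2,3}
  0: safe
  2: safe
  3: safe

Answer: INVARIANT HOLDS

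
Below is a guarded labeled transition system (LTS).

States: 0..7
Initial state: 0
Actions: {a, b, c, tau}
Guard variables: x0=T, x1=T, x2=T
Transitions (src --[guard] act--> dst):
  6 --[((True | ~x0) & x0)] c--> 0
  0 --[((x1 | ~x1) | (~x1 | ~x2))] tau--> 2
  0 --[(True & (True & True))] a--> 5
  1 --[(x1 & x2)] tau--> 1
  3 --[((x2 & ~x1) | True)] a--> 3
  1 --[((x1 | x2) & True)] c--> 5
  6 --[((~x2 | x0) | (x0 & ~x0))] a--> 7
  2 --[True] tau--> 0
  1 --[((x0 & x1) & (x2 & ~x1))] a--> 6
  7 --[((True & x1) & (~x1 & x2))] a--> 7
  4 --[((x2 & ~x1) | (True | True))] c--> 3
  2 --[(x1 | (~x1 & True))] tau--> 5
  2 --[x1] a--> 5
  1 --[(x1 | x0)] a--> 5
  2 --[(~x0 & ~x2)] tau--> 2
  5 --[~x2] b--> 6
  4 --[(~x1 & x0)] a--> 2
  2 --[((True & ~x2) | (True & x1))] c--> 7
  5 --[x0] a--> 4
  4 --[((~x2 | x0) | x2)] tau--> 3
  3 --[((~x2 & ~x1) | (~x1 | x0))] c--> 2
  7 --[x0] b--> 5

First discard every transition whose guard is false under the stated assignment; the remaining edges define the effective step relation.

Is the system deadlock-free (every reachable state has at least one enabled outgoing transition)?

Reach set: {0,2,3,4,5,7}
  0: a→5  tau→2  [2 exit(s)]
  2: a→5  c→7  tau→0  tau→5  [4 exit(s)]
  3: a→3  c→2  [2 exit(s)]
  4: c→3  tau→3  [2 exit(s)]
  5: a→4  [1 exit(s)]
  7: b→5  [1 exit(s)]

Answer: DEADLOCK-FREE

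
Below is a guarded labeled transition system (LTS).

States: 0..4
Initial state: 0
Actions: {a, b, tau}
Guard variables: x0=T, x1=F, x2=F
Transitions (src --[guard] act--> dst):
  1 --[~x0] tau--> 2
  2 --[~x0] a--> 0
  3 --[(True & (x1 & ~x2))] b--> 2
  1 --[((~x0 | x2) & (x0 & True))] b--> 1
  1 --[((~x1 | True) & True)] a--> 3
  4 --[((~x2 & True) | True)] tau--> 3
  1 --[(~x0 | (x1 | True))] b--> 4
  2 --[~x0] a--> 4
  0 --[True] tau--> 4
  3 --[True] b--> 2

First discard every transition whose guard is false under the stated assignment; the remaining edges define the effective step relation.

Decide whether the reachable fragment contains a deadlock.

Answer: DEADLOCK at state 2

Analysis:
R = {0,2,3,4}
  0: tau→4  [1 out]
  2: ∅  [deadlock]
  3: b→2  [1 out]
  4: tau→3  [1 out]
witness 2: tau·tau·b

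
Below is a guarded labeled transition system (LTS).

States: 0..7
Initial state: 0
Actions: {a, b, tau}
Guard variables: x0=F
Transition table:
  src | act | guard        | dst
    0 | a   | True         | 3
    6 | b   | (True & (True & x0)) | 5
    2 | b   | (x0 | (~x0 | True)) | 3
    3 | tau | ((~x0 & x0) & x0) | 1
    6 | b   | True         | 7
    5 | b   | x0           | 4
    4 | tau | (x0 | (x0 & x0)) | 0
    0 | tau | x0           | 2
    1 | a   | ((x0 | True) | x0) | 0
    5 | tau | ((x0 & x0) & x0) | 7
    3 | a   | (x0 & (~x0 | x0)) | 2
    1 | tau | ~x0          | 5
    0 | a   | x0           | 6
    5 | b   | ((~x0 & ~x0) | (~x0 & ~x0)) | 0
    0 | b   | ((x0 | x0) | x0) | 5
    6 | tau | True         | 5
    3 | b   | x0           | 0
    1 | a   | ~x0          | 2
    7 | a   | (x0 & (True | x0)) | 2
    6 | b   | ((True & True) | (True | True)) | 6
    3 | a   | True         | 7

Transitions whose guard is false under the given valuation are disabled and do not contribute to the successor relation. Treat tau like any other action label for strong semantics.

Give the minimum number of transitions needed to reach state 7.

Answer: 2

Trace:
Layered search for 7:
  L0 = {0}
  L1 = {3}
  L2 = {7}
7 enters at depth 2; path a·a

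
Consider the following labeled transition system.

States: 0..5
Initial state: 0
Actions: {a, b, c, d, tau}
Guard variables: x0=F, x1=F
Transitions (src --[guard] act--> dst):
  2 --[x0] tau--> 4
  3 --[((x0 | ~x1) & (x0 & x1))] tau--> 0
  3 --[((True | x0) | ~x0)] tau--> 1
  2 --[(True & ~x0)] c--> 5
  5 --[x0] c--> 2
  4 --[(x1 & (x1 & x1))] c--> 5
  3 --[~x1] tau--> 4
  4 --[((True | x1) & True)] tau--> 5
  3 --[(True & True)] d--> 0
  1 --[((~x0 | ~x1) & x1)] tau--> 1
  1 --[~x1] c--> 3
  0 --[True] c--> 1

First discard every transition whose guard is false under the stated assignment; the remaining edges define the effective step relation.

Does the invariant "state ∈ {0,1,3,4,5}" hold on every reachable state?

Safe = {0,1,3,4,5}
Reachable = {0,1,3,4,5}
  0: safe
  1: safe
  3: safe
  4: safe
  5: safe

Answer: INVARIANT HOLDS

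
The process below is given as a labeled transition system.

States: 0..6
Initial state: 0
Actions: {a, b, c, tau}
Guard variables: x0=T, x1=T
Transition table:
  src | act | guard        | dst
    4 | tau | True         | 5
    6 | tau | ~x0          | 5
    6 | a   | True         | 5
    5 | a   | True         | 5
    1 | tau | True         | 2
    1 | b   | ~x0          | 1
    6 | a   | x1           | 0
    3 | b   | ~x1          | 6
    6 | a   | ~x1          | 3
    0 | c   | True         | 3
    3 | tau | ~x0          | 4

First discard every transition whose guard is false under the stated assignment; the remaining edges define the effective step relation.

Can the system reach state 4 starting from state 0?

After dropping false guards: 6 live edges.
depth 0: {0}
depth 1: {3}  total {0,3}
R = {0,3}

Answer: UNREACHABLE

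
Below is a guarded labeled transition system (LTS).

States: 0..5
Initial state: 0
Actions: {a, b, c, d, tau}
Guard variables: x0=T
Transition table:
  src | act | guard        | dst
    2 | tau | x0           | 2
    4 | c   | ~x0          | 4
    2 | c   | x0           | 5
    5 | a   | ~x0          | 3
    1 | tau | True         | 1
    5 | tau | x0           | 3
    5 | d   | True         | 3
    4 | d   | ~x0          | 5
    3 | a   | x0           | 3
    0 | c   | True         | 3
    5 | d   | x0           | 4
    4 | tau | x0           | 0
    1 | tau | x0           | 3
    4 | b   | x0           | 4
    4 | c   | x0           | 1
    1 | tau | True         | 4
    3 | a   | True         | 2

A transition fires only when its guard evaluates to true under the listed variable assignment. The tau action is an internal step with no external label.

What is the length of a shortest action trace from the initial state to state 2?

Layered search for 2:
  Layer 0: {0}
  Layer 1: {3}
  Layer 2: {2}
2 enters at depth 2; path c·a

Answer: 2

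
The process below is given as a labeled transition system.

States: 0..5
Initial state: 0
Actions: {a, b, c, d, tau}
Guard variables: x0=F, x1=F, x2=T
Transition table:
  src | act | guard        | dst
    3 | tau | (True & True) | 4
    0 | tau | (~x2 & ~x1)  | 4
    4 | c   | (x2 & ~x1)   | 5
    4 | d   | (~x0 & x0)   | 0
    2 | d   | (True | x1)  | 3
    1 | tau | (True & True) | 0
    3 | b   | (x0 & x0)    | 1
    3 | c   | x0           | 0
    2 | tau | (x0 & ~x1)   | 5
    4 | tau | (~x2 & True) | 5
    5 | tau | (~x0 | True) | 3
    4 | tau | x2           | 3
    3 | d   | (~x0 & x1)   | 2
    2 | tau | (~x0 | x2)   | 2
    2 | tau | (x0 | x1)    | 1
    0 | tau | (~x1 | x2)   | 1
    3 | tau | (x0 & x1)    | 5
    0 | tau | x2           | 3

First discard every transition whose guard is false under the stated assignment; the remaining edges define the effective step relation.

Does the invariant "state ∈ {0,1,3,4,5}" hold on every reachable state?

Answer: INVARIANT HOLDS

Working:
Allowed set {0,1,3,4,5}
R = {0,1,3,4,5}
  0: ok
  1: ok
  3: ok
  4: ok
  5: ok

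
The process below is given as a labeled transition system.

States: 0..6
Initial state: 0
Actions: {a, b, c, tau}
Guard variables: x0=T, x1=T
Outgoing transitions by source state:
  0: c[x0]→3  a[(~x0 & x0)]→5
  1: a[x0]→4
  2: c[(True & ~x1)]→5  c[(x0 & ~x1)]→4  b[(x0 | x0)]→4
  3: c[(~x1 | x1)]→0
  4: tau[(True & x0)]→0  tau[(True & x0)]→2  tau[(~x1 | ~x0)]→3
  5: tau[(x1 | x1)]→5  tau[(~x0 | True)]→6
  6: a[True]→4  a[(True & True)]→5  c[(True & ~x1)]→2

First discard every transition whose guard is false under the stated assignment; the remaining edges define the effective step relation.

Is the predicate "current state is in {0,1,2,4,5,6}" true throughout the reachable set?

Allowed set {0,1,2,4,5,6}
Reach set: {0,3}
  0: ✓
  3: outside
reach 3 via c — violates

Answer: INVARIANT VIOLATED at state 3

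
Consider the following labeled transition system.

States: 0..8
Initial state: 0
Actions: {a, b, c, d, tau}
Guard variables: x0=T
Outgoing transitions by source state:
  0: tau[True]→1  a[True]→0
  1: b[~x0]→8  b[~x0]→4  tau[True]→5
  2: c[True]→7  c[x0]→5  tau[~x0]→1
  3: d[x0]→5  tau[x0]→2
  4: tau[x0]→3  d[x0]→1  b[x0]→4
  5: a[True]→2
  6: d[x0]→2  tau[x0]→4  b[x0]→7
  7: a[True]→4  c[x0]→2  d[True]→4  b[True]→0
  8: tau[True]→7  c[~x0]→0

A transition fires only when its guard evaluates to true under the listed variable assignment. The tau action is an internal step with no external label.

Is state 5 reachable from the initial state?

Answer: REACHABLE

Working:
After dropping false guards: 19 live edges.
Layer 0: {0}
Layer 1: {1}  total {0,1}
Layer 2: {5}  total {0,1,5}
Layer 3: {2}  total {0,1,2,5}
Layer 4: {7}  total {0,1,2,5,7}
Layer 5: {4}  total {0,1,2,4,5,7}
Layer 6: {3}  total {0,1,2,3,4,5,7}
Reach set: {0,1,2,3,4,5,7}
witness 5: tau·tau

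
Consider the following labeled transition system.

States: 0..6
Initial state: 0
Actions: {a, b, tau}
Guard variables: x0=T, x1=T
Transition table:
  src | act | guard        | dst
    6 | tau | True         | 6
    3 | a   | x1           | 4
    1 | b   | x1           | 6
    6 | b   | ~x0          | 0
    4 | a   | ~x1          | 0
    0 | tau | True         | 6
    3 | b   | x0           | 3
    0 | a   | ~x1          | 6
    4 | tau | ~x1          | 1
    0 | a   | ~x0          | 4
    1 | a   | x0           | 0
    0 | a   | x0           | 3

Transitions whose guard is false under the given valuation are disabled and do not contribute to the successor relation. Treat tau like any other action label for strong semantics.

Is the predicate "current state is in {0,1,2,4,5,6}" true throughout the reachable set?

Safe = {0,1,2,4,5,6}
Reach set: {0,3,4,6}
  0: ok
  3: outside
  4: ok
  6: ok
counterexample path to 3: a

Answer: INVARIANT VIOLATED at state 3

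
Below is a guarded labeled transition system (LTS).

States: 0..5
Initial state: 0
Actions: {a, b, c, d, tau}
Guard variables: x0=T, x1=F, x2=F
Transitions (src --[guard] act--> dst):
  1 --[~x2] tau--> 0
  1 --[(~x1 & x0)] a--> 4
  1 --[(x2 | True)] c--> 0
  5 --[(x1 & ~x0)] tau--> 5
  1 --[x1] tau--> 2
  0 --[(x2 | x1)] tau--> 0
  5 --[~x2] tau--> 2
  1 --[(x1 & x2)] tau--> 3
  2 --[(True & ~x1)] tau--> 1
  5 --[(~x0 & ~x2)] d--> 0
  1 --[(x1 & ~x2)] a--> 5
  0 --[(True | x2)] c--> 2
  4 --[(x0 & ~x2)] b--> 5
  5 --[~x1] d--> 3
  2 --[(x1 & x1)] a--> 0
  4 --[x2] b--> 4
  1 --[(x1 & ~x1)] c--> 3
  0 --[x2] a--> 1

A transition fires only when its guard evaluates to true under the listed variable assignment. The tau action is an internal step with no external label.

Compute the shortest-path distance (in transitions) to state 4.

Answer: 3

Trace:
BFS to 4:
  Layer 0: {0}
  Layer 1: {2}
  Layer 2: {1}
  Layer 3: {4}
4 enters at depth 3; path c·tau·a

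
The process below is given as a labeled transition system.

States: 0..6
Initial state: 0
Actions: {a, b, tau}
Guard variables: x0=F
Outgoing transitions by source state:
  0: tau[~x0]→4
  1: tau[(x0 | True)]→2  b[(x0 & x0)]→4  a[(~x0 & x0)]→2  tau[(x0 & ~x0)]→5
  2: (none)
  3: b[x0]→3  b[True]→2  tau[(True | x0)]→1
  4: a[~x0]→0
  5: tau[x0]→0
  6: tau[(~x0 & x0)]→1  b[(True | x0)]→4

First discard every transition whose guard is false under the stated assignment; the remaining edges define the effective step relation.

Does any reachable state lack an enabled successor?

Reachable = {0,4}
  0: tau→4  [1 exit(s)]
  4: a→0  [1 exit(s)]

Answer: DEADLOCK-FREE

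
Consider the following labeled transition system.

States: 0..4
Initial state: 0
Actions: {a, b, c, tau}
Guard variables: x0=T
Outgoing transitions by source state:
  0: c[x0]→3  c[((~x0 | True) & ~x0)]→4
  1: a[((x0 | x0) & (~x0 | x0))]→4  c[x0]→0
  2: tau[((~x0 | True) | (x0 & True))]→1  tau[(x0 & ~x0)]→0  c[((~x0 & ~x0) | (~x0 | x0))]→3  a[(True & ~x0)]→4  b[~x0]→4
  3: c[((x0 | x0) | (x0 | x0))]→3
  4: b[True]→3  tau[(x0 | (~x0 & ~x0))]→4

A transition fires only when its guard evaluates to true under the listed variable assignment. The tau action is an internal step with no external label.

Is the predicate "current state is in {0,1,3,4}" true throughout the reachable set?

Safe = {0,1,3,4}
R = {0,3}
  0: safe
  3: safe

Answer: INVARIANT HOLDS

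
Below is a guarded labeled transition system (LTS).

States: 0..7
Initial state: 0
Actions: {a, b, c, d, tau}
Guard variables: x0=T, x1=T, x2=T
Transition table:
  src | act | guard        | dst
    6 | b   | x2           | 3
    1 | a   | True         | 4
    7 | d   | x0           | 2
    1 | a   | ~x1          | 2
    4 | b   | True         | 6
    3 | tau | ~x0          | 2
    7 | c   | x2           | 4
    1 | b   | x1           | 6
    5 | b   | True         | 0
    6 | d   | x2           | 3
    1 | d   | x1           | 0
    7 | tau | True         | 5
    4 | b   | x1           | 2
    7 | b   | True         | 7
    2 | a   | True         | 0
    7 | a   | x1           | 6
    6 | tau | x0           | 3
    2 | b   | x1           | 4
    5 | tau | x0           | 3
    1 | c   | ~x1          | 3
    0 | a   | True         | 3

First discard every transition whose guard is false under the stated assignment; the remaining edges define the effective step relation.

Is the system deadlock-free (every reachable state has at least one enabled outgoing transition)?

Answer: DEADLOCK at state 3

Trace:
Reach set: {0,3}
  0: a→3  [1 out]
  3: ∅  [STUCK]
witness 3: a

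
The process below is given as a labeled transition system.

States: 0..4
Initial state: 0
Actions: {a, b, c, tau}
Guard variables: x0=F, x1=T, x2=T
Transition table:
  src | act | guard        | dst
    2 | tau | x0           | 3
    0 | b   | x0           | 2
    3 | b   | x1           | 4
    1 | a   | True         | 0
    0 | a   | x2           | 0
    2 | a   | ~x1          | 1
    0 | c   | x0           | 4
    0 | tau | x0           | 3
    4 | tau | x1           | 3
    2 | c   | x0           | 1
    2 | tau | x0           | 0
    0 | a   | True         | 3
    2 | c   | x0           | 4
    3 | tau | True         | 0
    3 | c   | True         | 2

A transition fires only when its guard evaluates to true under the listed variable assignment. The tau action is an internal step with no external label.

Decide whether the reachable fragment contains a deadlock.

Reach set: {0,2,3,4}
  0: a→0  a→3  [2 out]
  2: ∅  [STUCK]
  3: b→4  c→2  tau→0  [3 out]
  4: tau→3  [1 out]
trace reaching 2: a·c

Answer: DEADLOCK at state 2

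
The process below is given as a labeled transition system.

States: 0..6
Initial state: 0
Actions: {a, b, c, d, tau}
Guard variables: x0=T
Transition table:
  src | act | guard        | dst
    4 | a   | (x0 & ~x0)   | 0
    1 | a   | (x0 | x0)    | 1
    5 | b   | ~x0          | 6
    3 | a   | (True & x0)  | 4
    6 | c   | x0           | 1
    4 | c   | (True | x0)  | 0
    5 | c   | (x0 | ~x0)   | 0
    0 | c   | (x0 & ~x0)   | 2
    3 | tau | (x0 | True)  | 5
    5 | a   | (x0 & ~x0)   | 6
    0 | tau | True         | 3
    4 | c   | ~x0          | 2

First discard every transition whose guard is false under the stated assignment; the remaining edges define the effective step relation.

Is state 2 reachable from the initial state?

7 transition(s) survive guard evaluation.
depth 0: {0}
depth 1: {3}  total {0,3}
depth 2: {4,5}  total {0,3,4,5}
Reach set: {0,3,4,5}

Answer: UNREACHABLE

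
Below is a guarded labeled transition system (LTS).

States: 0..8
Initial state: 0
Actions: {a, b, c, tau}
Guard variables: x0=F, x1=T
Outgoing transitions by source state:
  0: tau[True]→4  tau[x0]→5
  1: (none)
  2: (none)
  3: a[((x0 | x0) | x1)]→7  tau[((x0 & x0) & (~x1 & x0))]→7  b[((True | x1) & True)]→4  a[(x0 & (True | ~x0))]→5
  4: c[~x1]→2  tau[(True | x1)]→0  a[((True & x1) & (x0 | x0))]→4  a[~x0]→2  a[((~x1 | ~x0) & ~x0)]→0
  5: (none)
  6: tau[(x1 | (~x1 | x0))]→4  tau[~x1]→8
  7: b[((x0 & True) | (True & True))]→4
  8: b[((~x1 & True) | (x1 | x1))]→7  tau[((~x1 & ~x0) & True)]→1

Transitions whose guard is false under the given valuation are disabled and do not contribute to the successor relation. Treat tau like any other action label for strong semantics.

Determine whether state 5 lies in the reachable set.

Answer: UNREACHABLE

Working:
9 transition(s) survive guard evaluation.
Layer 0: {0}
Layer 1: {4}  now seen {0,4}
Layer 2: {2}  now seen {0,2,4}
Reachable = {0,2,4}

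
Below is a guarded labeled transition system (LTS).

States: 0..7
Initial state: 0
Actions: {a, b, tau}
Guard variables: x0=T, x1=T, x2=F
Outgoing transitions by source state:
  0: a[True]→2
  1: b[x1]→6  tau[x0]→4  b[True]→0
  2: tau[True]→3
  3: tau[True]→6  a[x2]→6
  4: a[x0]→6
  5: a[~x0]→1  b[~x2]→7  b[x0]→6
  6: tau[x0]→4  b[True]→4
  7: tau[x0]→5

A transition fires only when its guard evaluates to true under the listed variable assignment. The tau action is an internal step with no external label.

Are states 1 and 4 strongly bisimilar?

Answer: NOT BISIMILAR

Trace:
Compute ~ classes (split until stable):
  round 0: {{0,1,2,3,4,5,6,7}}
  round 1: {{0,4},{1,6},{2,3,7},{5}}
  round 2: {{0},{1},{2},{3},{4},{5},{6},{7}}
Fixed point at round 3; 8 class(es).
1∈{1}, 4∈{4}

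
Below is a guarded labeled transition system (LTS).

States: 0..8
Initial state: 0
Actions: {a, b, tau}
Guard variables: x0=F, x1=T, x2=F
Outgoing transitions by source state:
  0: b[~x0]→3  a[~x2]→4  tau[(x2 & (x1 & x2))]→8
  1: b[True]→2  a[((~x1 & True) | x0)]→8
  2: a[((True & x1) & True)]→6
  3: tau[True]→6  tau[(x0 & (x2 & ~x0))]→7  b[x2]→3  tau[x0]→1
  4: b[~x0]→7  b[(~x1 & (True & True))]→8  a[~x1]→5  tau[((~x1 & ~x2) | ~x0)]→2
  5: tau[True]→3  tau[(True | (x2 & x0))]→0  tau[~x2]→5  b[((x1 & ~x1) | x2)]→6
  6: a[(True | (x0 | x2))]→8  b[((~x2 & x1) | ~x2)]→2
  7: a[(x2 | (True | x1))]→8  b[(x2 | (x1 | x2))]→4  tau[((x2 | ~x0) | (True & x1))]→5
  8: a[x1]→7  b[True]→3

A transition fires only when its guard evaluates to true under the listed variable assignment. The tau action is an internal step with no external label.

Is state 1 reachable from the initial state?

17 transition(s) survive guard evaluation.
depth 0: {0}
depth 1: {3,4}  cumulative {0,3,4}
depth 2: {2,6,7}  cumulative {0,2,3,4,6,7}
depth 3: {5,8}  cumulative {0,2,3,4,5,6,7,8}
R = {0,2,3,4,5,6,7,8}

Answer: UNREACHABLE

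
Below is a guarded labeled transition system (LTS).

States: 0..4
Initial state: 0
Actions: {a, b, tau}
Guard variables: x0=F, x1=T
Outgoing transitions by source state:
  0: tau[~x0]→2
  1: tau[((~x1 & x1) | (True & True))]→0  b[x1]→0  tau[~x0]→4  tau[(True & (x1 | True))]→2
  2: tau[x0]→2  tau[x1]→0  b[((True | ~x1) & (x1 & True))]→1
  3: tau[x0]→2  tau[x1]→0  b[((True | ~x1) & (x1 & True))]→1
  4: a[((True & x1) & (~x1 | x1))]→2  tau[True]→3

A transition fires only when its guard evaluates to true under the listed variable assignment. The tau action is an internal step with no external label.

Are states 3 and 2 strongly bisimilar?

Compute ~ classes (split until stable):
  round 0: {{0,1,2,3,4}}
  round 1: {{0},{1,2,3},{4}}
  round 2: {{0},{1},{2,3},{4}}
stable after 3 split(s): 4 block(s)
[3]={2,3}  [2]={2,3}

Answer: BISIMILAR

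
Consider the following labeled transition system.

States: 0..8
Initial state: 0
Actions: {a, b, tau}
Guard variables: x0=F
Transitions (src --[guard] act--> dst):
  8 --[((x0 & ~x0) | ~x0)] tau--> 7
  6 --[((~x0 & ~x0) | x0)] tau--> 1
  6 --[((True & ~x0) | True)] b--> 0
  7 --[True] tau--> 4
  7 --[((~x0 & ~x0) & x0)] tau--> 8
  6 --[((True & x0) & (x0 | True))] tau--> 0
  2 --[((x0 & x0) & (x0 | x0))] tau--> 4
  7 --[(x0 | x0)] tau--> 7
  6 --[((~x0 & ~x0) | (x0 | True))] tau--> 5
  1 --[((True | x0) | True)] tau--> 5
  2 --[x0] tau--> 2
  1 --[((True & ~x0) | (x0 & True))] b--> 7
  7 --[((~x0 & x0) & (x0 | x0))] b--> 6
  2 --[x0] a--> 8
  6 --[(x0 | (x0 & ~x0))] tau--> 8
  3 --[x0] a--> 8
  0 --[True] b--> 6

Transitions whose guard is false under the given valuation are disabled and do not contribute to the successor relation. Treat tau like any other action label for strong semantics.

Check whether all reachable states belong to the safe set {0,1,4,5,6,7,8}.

Safe = {0,1,4,5,6,7,8}
Reachable = {0,1,4,5,6,7}
  0: ✓
  1: ✓
  4: ✓
  5: ✓
  6: ✓
  7: ✓

Answer: INVARIANT HOLDS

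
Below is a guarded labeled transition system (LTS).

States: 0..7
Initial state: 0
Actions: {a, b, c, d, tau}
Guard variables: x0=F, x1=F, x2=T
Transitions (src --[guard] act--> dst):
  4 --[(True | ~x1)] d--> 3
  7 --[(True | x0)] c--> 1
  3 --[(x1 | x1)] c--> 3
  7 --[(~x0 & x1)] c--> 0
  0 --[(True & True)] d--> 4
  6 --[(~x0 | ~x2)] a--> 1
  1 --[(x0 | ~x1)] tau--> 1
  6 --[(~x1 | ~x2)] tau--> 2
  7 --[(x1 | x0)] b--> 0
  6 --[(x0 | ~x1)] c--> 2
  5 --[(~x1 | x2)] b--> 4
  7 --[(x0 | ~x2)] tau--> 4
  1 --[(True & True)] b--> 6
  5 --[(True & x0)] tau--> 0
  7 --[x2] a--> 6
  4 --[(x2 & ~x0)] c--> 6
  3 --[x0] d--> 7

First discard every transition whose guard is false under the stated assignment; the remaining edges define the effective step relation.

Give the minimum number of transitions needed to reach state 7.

Answer: UNREACHABLE

Working:
Breadth-first toward 7:
  Layer 0: {0}
  Layer 1: {4}
  Layer 2: {3,6}
  Layer 3: {1,2}
7 never appears.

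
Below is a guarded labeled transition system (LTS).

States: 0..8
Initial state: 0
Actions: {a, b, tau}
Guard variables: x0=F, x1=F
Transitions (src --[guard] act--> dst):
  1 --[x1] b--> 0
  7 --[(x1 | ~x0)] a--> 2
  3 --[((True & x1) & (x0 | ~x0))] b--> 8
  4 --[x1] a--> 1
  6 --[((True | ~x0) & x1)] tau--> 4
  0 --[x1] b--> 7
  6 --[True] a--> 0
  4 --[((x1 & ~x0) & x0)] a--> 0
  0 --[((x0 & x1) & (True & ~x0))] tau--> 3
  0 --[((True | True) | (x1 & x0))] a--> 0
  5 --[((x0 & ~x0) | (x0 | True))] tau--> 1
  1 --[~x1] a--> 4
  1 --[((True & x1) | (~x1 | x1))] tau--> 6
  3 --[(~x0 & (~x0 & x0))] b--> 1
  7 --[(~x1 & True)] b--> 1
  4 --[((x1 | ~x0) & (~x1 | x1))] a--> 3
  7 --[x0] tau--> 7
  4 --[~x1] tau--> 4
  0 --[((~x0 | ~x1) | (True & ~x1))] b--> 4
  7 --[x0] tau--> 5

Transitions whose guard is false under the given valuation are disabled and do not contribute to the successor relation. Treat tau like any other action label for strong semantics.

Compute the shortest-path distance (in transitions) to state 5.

Layered search for 5:
  depth 0: {0}
  depth 1: {4}
  depth 2: {3}
5 never appears.

Answer: UNREACHABLE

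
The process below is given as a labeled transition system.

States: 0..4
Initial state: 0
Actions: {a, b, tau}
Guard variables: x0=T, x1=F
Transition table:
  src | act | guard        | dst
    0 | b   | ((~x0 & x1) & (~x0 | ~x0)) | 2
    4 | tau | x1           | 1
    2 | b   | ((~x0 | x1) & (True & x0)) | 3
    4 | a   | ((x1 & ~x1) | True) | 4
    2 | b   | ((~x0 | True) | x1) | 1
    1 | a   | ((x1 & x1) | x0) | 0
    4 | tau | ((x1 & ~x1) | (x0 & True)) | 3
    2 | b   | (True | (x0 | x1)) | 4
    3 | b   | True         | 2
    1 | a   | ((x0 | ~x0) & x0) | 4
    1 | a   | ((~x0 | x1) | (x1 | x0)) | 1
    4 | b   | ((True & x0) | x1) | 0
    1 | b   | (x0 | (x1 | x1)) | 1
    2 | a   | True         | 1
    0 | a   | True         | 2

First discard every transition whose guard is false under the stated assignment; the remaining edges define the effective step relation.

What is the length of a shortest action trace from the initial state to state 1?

Answer: 2

Trace:
Layered search for 1:
  depth 0: {0}
  depth 1: {2}
  depth 2: {1,4}
depth(1)=2, e.g. a·a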